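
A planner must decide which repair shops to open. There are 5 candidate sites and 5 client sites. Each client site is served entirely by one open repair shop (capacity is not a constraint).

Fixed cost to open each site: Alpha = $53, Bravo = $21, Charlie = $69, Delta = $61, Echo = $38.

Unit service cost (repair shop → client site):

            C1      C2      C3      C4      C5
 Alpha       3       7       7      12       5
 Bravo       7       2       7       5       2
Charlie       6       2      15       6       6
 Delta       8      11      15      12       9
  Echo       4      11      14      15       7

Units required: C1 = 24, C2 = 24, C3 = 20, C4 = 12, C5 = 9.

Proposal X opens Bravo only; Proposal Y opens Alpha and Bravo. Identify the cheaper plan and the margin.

Proposal Y is cheaper by 43.

Proposal X: {Bravo}: C1→Bravo 7·24=168, C2→Bravo 2·24=48, C3→Bravo 7·20=140, C4→Bravo 5·12=60, C5→Bravo 2·9=18. Service 434; fixed 21; total 455.
Proposal Y: {Alpha, Bravo}: C1→Alpha 3·24=72, C2→Bravo 2·24=48, C3→Alpha 7·20=140, C4→Bravo 5·12=60, C5→Bravo 2·9=18. Service 338; fixed 74; total 412.
Difference: |455 − 412| = 43.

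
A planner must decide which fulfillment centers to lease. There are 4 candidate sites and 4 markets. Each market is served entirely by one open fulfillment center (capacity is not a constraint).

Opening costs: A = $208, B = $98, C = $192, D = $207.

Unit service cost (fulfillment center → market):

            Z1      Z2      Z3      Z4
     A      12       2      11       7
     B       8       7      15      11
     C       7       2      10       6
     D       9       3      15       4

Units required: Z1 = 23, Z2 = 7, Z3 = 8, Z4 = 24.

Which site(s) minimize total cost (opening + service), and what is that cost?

Open C only; minimum total cost 591.

For any fixed open set, each market goes to its cheapest open site; total = fixed + service.
{C}: Z1→C 7·23=161, Z2→C 2·7=14, Z3→C 10·8=80, Z4→C 6·24=144. Service 399; fixed 192; total 591.
{D}: service 444 + fixed 207 = 651
{B, C}: Z1→C 7·23=161, Z2→C 2·7=14, Z3→C 10·8=80, Z4→C 6·24=144. Service 399; fixed 290; total 689.
{A, B, C, D}: service 351 + fixed 705 = 1056
No other subset beats 591.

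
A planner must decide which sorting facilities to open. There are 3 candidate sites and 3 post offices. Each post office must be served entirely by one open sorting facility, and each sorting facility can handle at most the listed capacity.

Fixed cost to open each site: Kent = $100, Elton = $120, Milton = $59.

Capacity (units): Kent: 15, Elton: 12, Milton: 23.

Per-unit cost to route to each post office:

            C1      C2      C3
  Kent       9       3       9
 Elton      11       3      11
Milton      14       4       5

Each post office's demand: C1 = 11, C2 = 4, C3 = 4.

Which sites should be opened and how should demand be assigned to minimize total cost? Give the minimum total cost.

Open {Milton}: C1→Milton 14·11=154, C2→Milton 4·4=16, C3→Milton 5·4=20.
Loads: Milton carries 19/23. Service 190; fixed 59; total 249.
Next best feasible plan costs 290.

Minimum total cost: 249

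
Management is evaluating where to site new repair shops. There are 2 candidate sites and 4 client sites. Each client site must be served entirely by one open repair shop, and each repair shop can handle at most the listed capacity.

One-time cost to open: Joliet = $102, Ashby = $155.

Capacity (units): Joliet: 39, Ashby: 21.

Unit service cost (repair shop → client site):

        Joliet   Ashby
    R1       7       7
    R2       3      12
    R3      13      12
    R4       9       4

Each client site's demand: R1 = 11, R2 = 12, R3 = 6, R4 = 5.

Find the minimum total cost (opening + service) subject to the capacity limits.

Open {Joliet}: R1→Joliet 7·11=77, R2→Joliet 3·12=36, R3→Joliet 13·6=78, R4→Joliet 9·5=45.
Loads: Joliet carries 34/39. Service 236; fixed 102; total 338.
Next best feasible plan costs 462.

Minimum total cost: 338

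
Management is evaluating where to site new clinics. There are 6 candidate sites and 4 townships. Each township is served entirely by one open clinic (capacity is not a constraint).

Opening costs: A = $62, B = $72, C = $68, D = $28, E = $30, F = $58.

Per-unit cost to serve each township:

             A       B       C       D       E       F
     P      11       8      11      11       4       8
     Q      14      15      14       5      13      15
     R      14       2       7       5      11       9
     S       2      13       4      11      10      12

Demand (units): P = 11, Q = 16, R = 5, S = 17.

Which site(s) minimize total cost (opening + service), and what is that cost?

Open A, D and E; minimum total cost 303.

For any fixed open set, each township goes to its cheapest open site; total = fixed + service.
{A, D, E}: P→E 4·11=44, Q→D 5·16=80, R→D 5·5=25, S→A 2·17=34. Service 183; fixed 120; total 303.
{C, D, E}: P→E 4·11=44, Q→D 5·16=80, R→D 5·5=25, S→C 4·17=68. Service 217; fixed 126; total 343.
{A, D}: service 260 + fixed 90 = 350
{A, B, C, D, E, F}: service 168 + fixed 318 = 486
No other subset beats 303.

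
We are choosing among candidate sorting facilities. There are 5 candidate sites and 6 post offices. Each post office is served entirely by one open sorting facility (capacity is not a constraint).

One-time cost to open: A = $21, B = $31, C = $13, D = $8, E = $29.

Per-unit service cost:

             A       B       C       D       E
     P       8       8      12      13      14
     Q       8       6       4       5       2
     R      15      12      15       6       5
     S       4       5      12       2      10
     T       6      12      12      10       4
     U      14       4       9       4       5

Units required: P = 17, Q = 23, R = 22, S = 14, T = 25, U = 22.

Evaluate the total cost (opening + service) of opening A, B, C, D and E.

Each post office is assigned to its cheapest site among the open ones.
{A, B, C, D, E}: P→A 8·17=136, Q→E 2·23=46, R→E 5·22=110, S→D 2·14=28, T→E 4·25=100, U→B 4·22=88. Service 508; fixed 102; total 610.

Total cost: 610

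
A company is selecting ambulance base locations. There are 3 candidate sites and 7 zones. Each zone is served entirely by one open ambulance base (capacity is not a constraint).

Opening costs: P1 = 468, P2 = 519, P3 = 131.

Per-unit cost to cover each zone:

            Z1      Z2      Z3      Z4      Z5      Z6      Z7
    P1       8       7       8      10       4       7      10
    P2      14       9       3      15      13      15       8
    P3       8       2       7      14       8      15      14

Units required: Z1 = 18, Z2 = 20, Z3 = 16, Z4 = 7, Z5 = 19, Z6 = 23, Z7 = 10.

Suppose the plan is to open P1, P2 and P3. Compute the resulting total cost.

Each zone is assigned to its cheapest site among the open ones.
{P1, P2, P3}: Z1→P1 8·18=144, Z2→P3 2·20=40, Z3→P2 3·16=48, Z4→P1 10·7=70, Z5→P1 4·19=76, Z6→P1 7·23=161, Z7→P2 8·10=80. Service 619; fixed 1118; total 1737.

Total cost: 1737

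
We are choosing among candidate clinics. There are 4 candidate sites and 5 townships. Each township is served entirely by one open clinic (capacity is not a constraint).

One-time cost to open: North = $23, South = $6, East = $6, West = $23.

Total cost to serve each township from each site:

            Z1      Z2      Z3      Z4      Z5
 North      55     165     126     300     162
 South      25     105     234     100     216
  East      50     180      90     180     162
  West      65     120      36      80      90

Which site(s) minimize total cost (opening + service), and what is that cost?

For any fixed open set, each township goes to its cheapest open site; total = fixed + service.
{South, West}: Z1→South 25, Z2→South 105, Z3→West 36, Z4→West 80, Z5→West 90. Service 336; fixed 29; total 365.
{South, East, West}: service 336 + fixed 35 = 371
{North, South, West}: Z1→South 25, Z2→South 105, Z3→West 36, Z4→West 80, Z5→West 90. Service 336; fixed 52; total 388.
{North, South, East, West}: service 336 + fixed 58 = 394
No other subset beats 365.

Open South and West; minimum total cost 365.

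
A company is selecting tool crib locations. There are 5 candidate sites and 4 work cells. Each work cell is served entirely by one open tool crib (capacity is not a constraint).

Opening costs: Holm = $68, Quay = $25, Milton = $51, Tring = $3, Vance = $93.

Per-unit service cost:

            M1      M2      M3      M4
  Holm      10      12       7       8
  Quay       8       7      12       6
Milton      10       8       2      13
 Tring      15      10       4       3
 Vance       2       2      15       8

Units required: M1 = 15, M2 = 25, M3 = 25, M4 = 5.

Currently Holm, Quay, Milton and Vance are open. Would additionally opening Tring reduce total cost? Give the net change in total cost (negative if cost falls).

Current service cost with {Holm, Quay, Milton, Vance}: 160.
Adding Tring: each work cell re-picks its cheapest; new service cost 145, saving 15.
Extra fixed cost: 3. Net change = 3 − 15 = -12.
(Totals: 397 → 385.)

Yes — net change −12 (cost falls by 12).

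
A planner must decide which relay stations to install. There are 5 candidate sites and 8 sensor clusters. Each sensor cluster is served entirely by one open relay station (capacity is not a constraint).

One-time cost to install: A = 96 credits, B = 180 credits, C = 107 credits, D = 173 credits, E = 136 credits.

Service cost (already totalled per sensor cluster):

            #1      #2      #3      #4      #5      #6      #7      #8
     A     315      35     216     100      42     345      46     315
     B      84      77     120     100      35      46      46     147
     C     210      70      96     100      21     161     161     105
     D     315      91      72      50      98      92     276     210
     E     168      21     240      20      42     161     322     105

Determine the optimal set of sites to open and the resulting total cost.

For any fixed open set, each sensor cluster goes to its cheapest open site; total = fixed + service.
{B, E}: #1→B 84, #2→E 21, #3→B 120, #4→E 20, #5→B 35, #6→B 46, #7→B 46, #8→E 105. Service 477; fixed 316; total 793.
{B}: service 655 + fixed 180 = 835
{B, C}: service 568 + fixed 287 = 855
{A, B, C, D, E}: #1→B 84, #2→E 21, #3→D 72, #4→E 20, #5→C 21, #6→B 46, #7→A 46, #8→C 105. Service 415; fixed 692; total 1107.
No other subset beats 793.

Open B and E; minimum total cost 793.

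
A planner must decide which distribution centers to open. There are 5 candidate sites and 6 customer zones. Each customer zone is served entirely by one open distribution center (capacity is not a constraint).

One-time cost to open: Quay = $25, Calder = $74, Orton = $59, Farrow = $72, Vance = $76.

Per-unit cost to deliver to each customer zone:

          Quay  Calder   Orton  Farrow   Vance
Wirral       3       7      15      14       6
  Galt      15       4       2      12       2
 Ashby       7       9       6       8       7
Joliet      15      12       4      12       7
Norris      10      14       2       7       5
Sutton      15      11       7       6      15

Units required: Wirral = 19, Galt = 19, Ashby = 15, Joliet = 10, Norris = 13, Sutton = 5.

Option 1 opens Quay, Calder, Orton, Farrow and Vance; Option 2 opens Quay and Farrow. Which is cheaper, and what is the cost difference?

Option 1 is cheaper by 141.

Option 1: {Quay, Calder, Orton, Farrow, Vance}: Wirral→Quay 3·19=57, Galt→Orton 2·19=38, Ashby→Orton 6·15=90, Joliet→Orton 4·10=40, Norris→Orton 2·13=26, Sutton→Farrow 6·5=30. Service 281; fixed 306; total 587.
Option 2: {Quay, Farrow}: Wirral→Quay 3·19=57, Galt→Farrow 12·19=228, Ashby→Quay 7·15=105, Joliet→Farrow 12·10=120, Norris→Farrow 7·13=91, Sutton→Farrow 6·5=30. Service 631; fixed 97; total 728.
Difference: |587 − 728| = 141.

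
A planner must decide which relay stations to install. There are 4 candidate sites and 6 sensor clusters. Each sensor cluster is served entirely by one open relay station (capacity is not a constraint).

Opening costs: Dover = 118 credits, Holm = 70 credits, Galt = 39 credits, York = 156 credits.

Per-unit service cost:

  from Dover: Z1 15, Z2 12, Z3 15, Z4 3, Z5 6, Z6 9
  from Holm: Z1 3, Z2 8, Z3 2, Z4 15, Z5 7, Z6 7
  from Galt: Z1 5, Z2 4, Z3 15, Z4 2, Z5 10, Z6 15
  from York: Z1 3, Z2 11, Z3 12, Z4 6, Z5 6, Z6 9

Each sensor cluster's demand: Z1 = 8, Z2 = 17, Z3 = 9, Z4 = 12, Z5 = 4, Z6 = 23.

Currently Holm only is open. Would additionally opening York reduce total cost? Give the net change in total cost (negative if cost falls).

No — net change +44 (cost rises by 44).

Current service cost with {Holm}: 547.
Adding York: each sensor cluster re-picks its cheapest; new service cost 435, saving 112.
Extra fixed cost: 156. Net change = 156 − 112 = 44.
(Totals: 617 → 661.)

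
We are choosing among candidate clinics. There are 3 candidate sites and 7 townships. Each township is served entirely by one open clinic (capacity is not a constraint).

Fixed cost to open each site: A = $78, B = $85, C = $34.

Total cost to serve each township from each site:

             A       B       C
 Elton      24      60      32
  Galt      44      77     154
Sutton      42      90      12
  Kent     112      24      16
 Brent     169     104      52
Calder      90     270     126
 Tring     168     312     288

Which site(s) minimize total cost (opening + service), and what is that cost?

For any fixed open set, each township goes to its cheapest open site; total = fixed + service.
{A, C}: Elton→A 24, Galt→A 44, Sutton→C 12, Kent→C 16, Brent→C 52, Calder→A 90, Tring→A 168. Service 406; fixed 112; total 518.
{A, B, C}: service 406 + fixed 197 = 603
{A, B}: service 496 + fixed 163 = 659
{C}: Elton→C 32, Galt→C 154, Sutton→C 12, Kent→C 16, Brent→C 52, Calder→C 126, Tring→C 288. Service 680; fixed 34; total 714.
(All 7 nonempty subsets were checked; A and C is lowest.)

Open A and C; minimum total cost 518.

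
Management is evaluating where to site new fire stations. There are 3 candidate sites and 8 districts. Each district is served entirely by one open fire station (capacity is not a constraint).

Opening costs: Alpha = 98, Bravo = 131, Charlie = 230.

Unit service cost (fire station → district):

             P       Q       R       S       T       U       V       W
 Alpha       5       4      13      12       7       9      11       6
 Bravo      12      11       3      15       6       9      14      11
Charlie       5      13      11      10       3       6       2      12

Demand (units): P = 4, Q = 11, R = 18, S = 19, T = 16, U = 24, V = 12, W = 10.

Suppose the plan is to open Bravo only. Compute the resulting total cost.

Each district is assigned to its cheapest site among the open ones.
{Bravo}: P→Bravo 12·4=48, Q→Bravo 11·11=121, R→Bravo 3·18=54, S→Bravo 15·19=285, T→Bravo 6·16=96, U→Bravo 9·24=216, V→Bravo 14·12=168, W→Bravo 11·10=110. Service 1098; fixed 131; total 1229.

Total cost: 1229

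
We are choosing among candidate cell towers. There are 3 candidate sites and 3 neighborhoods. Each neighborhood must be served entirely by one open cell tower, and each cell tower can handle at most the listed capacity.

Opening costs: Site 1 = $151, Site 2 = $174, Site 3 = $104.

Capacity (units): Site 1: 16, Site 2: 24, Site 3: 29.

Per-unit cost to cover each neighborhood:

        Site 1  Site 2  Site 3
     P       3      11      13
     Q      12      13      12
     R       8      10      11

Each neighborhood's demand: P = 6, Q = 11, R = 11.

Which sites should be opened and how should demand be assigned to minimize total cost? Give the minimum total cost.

Open {Site 3}: P→Site 3 13·6=78, Q→Site 3 12·11=132, R→Site 3 11·11=121.
Loads: Site 3 carries 28/29. Service 331; fixed 104; total 435.
Next best feasible plan costs 526.

Minimum total cost: 435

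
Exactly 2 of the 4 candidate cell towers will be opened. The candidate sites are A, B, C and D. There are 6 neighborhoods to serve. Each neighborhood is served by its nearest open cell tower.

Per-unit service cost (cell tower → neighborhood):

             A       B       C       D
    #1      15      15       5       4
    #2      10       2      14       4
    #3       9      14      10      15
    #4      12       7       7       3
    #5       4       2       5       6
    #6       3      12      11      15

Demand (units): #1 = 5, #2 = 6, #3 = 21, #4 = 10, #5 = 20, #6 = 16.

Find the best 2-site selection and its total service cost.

Choose A and D; total service cost 391.

With exactly 2 open, each neighborhood uses its cheapest among the chosen.
{A, D}: #1→D 4·5=20, #2→D 4·6=24, #3→A 9·21=189, #4→D 3·10=30, #5→A 4·20=80, #6→A 3·16=48. Service cost 391.
{A, B}: service cost 434
{A, C}: service cost 472
Among all 6 size-2 choices, {A, D} is lowest.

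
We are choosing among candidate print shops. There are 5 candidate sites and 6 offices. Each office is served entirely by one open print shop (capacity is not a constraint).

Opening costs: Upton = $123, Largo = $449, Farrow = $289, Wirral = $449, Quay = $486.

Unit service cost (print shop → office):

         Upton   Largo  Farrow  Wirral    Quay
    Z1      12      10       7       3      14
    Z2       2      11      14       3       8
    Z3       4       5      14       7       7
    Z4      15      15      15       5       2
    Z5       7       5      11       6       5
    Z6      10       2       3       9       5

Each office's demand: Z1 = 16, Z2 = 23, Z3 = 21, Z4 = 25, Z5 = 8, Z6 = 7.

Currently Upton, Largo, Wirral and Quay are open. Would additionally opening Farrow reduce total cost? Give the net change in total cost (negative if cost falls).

No — net change +289 (cost rises by 289).

Current service cost with {Upton, Largo, Wirral, Quay}: 282.
Adding Farrow: each office re-picks its cheapest; new service cost 282, saving 0.
Extra fixed cost: 289. Net change = 289 − 0 = 289.
(Totals: 1789 → 2078.)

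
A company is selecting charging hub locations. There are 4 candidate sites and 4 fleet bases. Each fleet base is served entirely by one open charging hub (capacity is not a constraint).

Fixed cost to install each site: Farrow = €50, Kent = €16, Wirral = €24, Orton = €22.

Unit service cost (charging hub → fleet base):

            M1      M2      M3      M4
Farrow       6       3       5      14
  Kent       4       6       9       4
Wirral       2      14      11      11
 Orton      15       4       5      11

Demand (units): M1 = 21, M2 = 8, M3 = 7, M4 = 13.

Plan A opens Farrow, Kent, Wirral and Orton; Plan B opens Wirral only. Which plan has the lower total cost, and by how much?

Plan A: {Farrow, Kent, Wirral, Orton}: M1→Wirral 2·21=42, M2→Farrow 3·8=24, M3→Farrow 5·7=35, M4→Kent 4·13=52. Service 153; fixed 112; total 265.
Plan B: {Wirral}: M1→Wirral 2·21=42, M2→Wirral 14·8=112, M3→Wirral 11·7=77, M4→Wirral 11·13=143. Service 374; fixed 24; total 398.
Difference: |265 − 398| = 133.

Plan A is cheaper by 133.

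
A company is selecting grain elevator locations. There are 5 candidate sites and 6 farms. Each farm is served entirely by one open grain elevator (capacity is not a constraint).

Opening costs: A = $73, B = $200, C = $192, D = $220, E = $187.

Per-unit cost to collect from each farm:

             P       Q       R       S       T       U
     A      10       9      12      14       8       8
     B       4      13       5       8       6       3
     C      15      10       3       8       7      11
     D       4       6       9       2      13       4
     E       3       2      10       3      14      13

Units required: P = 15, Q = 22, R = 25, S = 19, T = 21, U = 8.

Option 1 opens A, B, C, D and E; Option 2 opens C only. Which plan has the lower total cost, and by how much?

Option 1: {A, B, C, D, E}: P→E 3·15=45, Q→E 2·22=44, R→C 3·25=75, S→D 2·19=38, T→B 6·21=126, U→B 3·8=24. Service 352; fixed 872; total 1224.
Option 2: {C}: P→C 15·15=225, Q→C 10·22=220, R→C 3·25=75, S→C 8·19=152, T→C 7·21=147, U→C 11·8=88. Service 907; fixed 192; total 1099.
Difference: |1224 − 1099| = 125.

Option 2 is cheaper by 125.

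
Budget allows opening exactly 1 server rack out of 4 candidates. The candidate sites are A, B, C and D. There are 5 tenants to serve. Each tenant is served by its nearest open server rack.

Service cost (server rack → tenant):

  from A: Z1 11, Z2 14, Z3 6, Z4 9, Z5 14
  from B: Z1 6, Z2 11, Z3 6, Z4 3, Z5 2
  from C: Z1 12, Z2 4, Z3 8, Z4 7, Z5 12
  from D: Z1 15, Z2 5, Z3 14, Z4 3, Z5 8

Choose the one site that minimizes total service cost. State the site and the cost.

With exactly 1 open, each tenant uses its cheapest among the chosen.
{B}: Z1→B 6, Z2→B 11, Z3→B 6, Z4→B 3, Z5→B 2. Service cost 28.
{C}: service cost 43
{D}: service cost 45
Among all 4 size-1 choices, {B} is lowest.

Choose B only; total service cost 28.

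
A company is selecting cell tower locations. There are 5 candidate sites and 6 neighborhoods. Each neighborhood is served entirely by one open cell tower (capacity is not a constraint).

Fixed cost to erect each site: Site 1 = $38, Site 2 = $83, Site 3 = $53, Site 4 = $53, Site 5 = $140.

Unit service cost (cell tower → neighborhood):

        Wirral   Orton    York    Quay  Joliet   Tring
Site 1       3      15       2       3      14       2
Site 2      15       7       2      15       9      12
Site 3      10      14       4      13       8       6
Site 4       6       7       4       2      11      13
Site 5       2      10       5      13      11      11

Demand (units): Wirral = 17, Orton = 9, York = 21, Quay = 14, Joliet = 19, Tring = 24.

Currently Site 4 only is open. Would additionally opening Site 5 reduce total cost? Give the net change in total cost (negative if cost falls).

Current service cost with {Site 4}: 798.
Adding Site 5: each neighborhood re-picks its cheapest; new service cost 682, saving 116.
Extra fixed cost: 140. Net change = 140 − 116 = 24.
(Totals: 851 → 875.)

No — net change +24 (cost rises by 24).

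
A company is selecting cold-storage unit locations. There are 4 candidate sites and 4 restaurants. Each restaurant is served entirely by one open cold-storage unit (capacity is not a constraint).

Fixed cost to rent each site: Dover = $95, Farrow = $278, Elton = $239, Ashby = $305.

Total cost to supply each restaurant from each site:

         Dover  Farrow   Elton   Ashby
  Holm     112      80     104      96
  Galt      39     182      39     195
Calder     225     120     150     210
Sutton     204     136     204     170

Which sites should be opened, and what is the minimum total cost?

Open Dover only; minimum total cost 675.

For any fixed open set, each restaurant goes to its cheapest open site; total = fixed + service.
{Dover}: Holm→Dover 112, Galt→Dover 39, Calder→Dover 225, Sutton→Dover 204. Service 580; fixed 95; total 675.
{Elton}: service 497 + fixed 239 = 736
{Dover, Farrow}: service 375 + fixed 373 = 748
{Dover, Farrow, Elton, Ashby}: Holm→Farrow 80, Galt→Dover 39, Calder→Farrow 120, Sutton→Farrow 136. Service 375; fixed 917; total 1292.
(All 15 nonempty subsets were checked; Dover only is lowest.)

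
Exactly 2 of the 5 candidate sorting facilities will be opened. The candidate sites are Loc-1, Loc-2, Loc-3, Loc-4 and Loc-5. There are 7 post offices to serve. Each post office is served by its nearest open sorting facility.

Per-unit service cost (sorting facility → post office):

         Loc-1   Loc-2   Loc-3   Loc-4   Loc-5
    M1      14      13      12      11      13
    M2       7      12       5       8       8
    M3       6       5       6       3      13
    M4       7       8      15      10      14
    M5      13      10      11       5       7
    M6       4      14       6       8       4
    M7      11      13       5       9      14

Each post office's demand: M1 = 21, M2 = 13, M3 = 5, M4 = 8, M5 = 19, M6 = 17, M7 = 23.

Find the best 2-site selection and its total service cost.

Choose Loc-3 and Loc-4; total service cost 703.

With exactly 2 open, each post office uses its cheapest among the chosen.
{Loc-3, Loc-4}: M1→Loc-4 11·21=231, M2→Loc-3 5·13=65, M3→Loc-4 3·5=15, M4→Loc-4 10·8=80, M5→Loc-4 5·19=95, M6→Loc-3 6·17=102, M7→Loc-3 5·23=115. Service cost 703.
{Loc-1, Loc-4}: service cost 763
{Loc-3, Loc-5}: service cost 775
Among all 10 size-2 choices, {Loc-3, Loc-4} is lowest.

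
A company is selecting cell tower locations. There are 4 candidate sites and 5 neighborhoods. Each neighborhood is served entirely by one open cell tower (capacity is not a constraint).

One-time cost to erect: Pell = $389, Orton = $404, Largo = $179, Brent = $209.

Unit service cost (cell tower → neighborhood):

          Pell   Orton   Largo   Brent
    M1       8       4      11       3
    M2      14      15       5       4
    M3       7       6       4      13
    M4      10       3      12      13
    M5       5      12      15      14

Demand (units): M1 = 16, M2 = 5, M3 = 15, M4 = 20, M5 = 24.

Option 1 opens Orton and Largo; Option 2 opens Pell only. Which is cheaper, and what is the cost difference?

Option 1: {Orton, Largo}: M1→Orton 4·16=64, M2→Largo 5·5=25, M3→Largo 4·15=60, M4→Orton 3·20=60, M5→Orton 12·24=288. Service 497; fixed 583; total 1080.
Option 2: {Pell}: M1→Pell 8·16=128, M2→Pell 14·5=70, M3→Pell 7·15=105, M4→Pell 10·20=200, M5→Pell 5·24=120. Service 623; fixed 389; total 1012.
Difference: |1080 − 1012| = 68.

Option 2 is cheaper by 68.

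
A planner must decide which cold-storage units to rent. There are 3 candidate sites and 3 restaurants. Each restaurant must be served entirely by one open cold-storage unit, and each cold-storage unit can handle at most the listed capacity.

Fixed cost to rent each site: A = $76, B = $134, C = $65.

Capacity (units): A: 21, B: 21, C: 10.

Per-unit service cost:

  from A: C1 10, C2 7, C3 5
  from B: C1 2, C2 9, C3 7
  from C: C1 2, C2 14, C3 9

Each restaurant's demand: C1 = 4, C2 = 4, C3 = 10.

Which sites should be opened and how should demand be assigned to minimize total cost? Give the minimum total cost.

Minimum total cost: 194

Open {A}: C1→A 10·4=40, C2→A 7·4=28, C3→A 5·10=50.
Loads: A carries 18/21. Service 118; fixed 76; total 194.
Next best feasible plan costs 227.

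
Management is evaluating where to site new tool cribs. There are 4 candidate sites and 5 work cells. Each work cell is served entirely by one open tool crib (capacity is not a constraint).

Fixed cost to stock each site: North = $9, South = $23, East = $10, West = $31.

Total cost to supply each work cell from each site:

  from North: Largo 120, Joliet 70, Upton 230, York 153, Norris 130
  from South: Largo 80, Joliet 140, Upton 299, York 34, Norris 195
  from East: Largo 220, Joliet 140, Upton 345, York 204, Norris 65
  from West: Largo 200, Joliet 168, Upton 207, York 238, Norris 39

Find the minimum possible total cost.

For any fixed open set, each work cell goes to its cheapest open site; total = fixed + service.
{North, South, West}: Largo→South 80, Joliet→North 70, Upton→West 207, York→South 34, Norris→West 39. Service 430; fixed 63; total 493.
{North, South, East, West}: service 430 + fixed 73 = 503
{North, South, East}: service 479 + fixed 42 = 521
{North}: service 703 + fixed 9 = 712
No other subset beats 493.

Minimum total cost: 493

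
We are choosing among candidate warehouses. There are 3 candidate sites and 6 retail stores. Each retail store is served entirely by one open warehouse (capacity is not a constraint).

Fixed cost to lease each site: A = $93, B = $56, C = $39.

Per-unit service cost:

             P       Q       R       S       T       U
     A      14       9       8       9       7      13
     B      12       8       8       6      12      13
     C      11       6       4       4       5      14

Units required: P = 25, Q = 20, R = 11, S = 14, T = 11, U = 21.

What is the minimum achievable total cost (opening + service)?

For any fixed open set, each retail store goes to its cheapest open site; total = fixed + service.
{C}: P→C 11·25=275, Q→C 6·20=120, R→C 4·11=44, S→C 4·14=56, T→C 5·11=55, U→C 14·21=294. Service 844; fixed 39; total 883.
{B, C}: service 823 + fixed 95 = 918
{A, C}: P→C 11·25=275, Q→C 6·20=120, R→C 4·11=44, S→C 4·14=56, T→C 5·11=55, U→A 13·21=273. Service 823; fixed 132; total 955.
{A, B, C}: P→C 11·25=275, Q→C 6·20=120, R→C 4·11=44, S→C 4·14=56, T→C 5·11=55, U→A 13·21=273. Service 823; fixed 188; total 1011.
No other subset beats 883.

Minimum total cost: 883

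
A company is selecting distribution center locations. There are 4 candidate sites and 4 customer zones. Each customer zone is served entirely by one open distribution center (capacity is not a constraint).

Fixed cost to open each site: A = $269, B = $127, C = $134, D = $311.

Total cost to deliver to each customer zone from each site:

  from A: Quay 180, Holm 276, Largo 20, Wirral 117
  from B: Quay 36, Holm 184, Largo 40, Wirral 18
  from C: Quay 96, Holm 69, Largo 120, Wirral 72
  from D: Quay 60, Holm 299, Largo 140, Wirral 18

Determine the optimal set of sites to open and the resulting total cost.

Open B only; minimum total cost 405.

For any fixed open set, each customer zone goes to its cheapest open site; total = fixed + service.
{B}: Quay→B 36, Holm→B 184, Largo→B 40, Wirral→B 18. Service 278; fixed 127; total 405.
{B, C}: service 163 + fixed 261 = 424
{C}: service 357 + fixed 134 = 491
{A, B, C, D}: service 143 + fixed 841 = 984
No other subset beats 405.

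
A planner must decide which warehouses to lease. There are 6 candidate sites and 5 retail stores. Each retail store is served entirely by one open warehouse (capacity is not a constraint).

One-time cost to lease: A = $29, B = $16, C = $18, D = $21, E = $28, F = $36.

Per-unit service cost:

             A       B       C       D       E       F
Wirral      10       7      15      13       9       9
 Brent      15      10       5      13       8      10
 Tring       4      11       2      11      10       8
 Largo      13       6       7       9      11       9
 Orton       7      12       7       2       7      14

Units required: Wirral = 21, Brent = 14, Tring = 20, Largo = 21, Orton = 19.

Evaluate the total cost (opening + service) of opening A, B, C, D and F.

Total cost: 541

Each retail store is assigned to its cheapest site among the open ones.
{A, B, C, D, F}: Wirral→B 7·21=147, Brent→C 5·14=70, Tring→C 2·20=40, Largo→B 6·21=126, Orton→D 2·19=38. Service 421; fixed 120; total 541.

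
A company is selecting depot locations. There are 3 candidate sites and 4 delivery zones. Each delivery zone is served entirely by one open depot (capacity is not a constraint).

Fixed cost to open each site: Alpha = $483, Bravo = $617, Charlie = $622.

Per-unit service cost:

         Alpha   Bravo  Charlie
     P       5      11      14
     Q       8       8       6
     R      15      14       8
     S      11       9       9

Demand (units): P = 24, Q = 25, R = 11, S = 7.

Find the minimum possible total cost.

For any fixed open set, each delivery zone goes to its cheapest open site; total = fixed + service.
{Alpha}: P→Alpha 5·24=120, Q→Alpha 8·25=200, R→Alpha 15·11=165, S→Alpha 11·7=77. Service 562; fixed 483; total 1045.
{Charlie}: P→Charlie 14·24=336, Q→Charlie 6·25=150, R→Charlie 8·11=88, S→Charlie 9·7=63. Service 637; fixed 622; total 1259.
{Bravo}: service 681 + fixed 617 = 1298
{Alpha, Bravo, Charlie}: service 421 + fixed 1722 = 2143
No other subset beats 1045.

Minimum total cost: 1045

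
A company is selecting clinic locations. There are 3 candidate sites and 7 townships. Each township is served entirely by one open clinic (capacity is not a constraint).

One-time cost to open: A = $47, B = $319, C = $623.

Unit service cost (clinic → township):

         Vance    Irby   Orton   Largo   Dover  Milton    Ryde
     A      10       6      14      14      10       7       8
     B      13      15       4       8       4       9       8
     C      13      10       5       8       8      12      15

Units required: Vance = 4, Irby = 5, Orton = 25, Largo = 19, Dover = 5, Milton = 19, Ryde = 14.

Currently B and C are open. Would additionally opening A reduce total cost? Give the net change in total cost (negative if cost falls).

Current service cost with {B, C}: 657.
Adding A: each township re-picks its cheapest; new service cost 587, saving 70.
Extra fixed cost: 47. Net change = 47 − 70 = -23.
(Totals: 1599 → 1576.)

Yes — net change −23 (cost falls by 23).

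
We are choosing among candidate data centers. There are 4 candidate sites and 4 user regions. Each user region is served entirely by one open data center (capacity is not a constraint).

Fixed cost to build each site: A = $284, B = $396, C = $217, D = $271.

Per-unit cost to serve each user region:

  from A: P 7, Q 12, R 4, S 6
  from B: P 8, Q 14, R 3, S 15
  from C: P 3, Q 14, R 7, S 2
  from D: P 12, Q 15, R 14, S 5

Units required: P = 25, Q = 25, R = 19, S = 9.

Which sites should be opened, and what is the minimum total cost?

For any fixed open set, each user region goes to its cheapest open site; total = fixed + service.
{C}: P→C 3·25=75, Q→C 14·25=350, R→C 7·19=133, S→C 2·9=18. Service 576; fixed 217; total 793.
{A}: P→A 7·25=175, Q→A 12·25=300, R→A 4·19=76, S→A 6·9=54. Service 605; fixed 284; total 889.
{A, C}: P→C 3·25=75, Q→A 12·25=300, R→A 4·19=76, S→C 2·9=18. Service 469; fixed 501; total 970.
{A, B, C, D}: P→C 3·25=75, Q→A 12·25=300, R→B 3·19=57, S→C 2·9=18. Service 450; fixed 1168; total 1618.
No other subset beats 793.

Open C only; minimum total cost 793.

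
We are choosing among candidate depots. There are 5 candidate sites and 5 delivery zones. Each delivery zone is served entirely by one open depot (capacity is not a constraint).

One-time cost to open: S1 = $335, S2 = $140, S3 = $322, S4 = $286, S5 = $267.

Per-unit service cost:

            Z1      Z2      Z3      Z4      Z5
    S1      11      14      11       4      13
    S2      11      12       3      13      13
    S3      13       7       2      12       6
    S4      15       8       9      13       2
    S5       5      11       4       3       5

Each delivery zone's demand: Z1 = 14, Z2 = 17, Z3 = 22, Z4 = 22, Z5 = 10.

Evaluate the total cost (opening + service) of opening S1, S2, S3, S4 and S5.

Each delivery zone is assigned to its cheapest site among the open ones.
{S1, S2, S3, S4, S5}: Z1→S5 5·14=70, Z2→S3 7·17=119, Z3→S3 2·22=44, Z4→S5 3·22=66, Z5→S4 2·10=20. Service 319; fixed 1350; total 1669.

Total cost: 1669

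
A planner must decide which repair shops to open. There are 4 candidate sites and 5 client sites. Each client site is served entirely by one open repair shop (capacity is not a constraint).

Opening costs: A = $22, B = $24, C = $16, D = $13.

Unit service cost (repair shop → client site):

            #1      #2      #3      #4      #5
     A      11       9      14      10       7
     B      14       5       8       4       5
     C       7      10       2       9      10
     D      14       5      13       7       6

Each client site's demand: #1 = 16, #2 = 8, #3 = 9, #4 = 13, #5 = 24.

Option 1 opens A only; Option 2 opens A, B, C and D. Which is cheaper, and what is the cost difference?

Option 1: {A}: #1→A 11·16=176, #2→A 9·8=72, #3→A 14·9=126, #4→A 10·13=130, #5→A 7·24=168. Service 672; fixed 22; total 694.
Option 2: {A, B, C, D}: #1→C 7·16=112, #2→B 5·8=40, #3→C 2·9=18, #4→B 4·13=52, #5→B 5·24=120. Service 342; fixed 75; total 417.
Difference: |694 − 417| = 277.

Option 2 is cheaper by 277.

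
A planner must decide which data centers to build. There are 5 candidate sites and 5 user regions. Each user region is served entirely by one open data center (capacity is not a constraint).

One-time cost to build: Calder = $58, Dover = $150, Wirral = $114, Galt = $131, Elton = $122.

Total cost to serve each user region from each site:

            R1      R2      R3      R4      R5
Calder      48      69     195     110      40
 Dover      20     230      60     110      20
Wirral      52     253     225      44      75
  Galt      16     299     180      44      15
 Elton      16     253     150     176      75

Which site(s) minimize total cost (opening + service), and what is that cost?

For any fixed open set, each user region goes to its cheapest open site; total = fixed + service.
{Calder, Dover}: R1→Dover 20, R2→Calder 69, R3→Dover 60, R4→Calder 110, R5→Dover 20. Service 279; fixed 208; total 487.
{Calder, Galt}: R1→Galt 16, R2→Calder 69, R3→Galt 180, R4→Galt 44, R5→Galt 15. Service 324; fixed 189; total 513.
{Calder}: R1→Calder 48, R2→Calder 69, R3→Calder 195, R4→Calder 110, R5→Calder 40. Service 462; fixed 58; total 520.
{Calder, Dover, Wirral, Galt, Elton}: service 204 + fixed 575 = 779
No other subset beats 487.

Open Calder and Dover; minimum total cost 487.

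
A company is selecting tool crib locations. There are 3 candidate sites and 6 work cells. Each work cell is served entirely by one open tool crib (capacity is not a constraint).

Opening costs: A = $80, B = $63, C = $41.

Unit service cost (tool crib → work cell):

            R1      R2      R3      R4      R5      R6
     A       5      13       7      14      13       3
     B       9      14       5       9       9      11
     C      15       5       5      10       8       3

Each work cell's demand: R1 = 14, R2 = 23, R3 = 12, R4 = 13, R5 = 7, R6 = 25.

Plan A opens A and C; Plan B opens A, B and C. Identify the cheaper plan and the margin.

Plan A is cheaper by 50.

Plan A: {A, C}: R1→A 5·14=70, R2→C 5·23=115, R3→C 5·12=60, R4→C 10·13=130, R5→C 8·7=56, R6→A 3·25=75. Service 506; fixed 121; total 627.
Plan B: {A, B, C}: R1→A 5·14=70, R2→C 5·23=115, R3→B 5·12=60, R4→B 9·13=117, R5→C 8·7=56, R6→A 3·25=75. Service 493; fixed 184; total 677.
Difference: |627 − 677| = 50.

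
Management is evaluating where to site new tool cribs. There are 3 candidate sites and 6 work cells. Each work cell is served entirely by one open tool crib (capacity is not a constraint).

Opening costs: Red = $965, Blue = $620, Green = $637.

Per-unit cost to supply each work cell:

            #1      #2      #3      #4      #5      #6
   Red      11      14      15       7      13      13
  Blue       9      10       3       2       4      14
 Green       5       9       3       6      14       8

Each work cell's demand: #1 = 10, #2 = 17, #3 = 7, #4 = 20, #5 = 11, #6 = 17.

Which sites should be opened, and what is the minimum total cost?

For any fixed open set, each work cell goes to its cheapest open site; total = fixed + service.
{Blue}: #1→Blue 9·10=90, #2→Blue 10·17=170, #3→Blue 3·7=21, #4→Blue 2·20=40, #5→Blue 4·11=44, #6→Blue 14·17=238. Service 603; fixed 620; total 1223.
{Green}: #1→Green 5·10=50, #2→Green 9·17=153, #3→Green 3·7=21, #4→Green 6·20=120, #5→Green 14·11=154, #6→Green 8·17=136. Service 634; fixed 637; total 1271.
{Blue, Green}: service 444 + fixed 1257 = 1701
{Red, Blue, Green}: service 444 + fixed 2222 = 2666
(All 7 nonempty subsets were checked; Blue only is lowest.)

Open Blue only; minimum total cost 1223.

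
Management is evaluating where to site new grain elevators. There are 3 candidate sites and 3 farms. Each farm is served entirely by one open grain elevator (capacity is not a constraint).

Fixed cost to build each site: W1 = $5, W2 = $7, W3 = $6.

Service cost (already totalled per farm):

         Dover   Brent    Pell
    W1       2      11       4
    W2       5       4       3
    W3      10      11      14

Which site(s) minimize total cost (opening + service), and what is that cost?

For any fixed open set, each farm goes to its cheapest open site; total = fixed + service.
{W2}: Dover→W2 5, Brent→W2 4, Pell→W2 3. Service 12; fixed 7; total 19.
{W1, W2}: Dover→W1 2, Brent→W2 4, Pell→W2 3. Service 9; fixed 12; total 21.
{W1}: service 17 + fixed 5 = 22
{W1, W2, W3}: Dover→W1 2, Brent→W2 4, Pell→W2 3. Service 9; fixed 18; total 27.
(All 7 nonempty subsets were checked; W2 only is lowest.)

Open W2 only; minimum total cost 19.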